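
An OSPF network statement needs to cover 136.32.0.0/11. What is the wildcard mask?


Subnet mask: 255.224.0.0
Wildcard = 255.255.255.255 - subnet mask
255 - 255 = 0
255 - 224 = 31
255 - 0 = 255
255 - 0 = 255
Wildcard: 0.31.255.255


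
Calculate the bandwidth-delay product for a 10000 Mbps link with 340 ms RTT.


BDP = bandwidth * RTT
= 10000 Mbps * 340 ms
= 10000 * 1e6 * 340 / 1000 bits
= 3400000000 bits
= 425000000 bytes
= 415039.0625 KB
BDP = 3400000000 bits (425000000 bytes)


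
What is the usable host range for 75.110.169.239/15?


Network: 75.110.0.0
Broadcast: 75.111.255.255
First usable = network + 1
Last usable = broadcast - 1
Range: 75.110.0.1 to 75.111.255.254


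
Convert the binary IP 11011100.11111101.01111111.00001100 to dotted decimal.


11011100 = 220
11111101 = 253
01111111 = 127
00001100 = 12
IP: 220.253.127.12


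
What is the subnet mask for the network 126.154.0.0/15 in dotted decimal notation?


/15 means 15 network bits, 17 host bits
Binary: 11111111111111100000000000000000
Mask: 255.254.0.0


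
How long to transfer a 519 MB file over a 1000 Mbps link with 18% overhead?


Effective throughput = 1000 * (1 - 18/100) = 820.0 Mbps
File size in Mb = 519 * 8 = 4152 Mb
Time = 4152 / 820.0
Time = 5.0634 seconds


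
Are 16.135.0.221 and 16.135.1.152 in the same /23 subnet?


Mask: 255.255.254.0
16.135.0.221 AND mask = 16.135.0.0
16.135.1.152 AND mask = 16.135.0.0
Yes, same subnet (16.135.0.0)


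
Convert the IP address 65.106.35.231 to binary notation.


65 = 01000001
106 = 01101010
35 = 00100011
231 = 11100111
Binary: 01000001.01101010.00100011.11100111


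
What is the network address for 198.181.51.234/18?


IP:   11000110.10110101.00110011.11101010
Mask: 11111111.11111111.11000000.00000000
AND operation:
Net:  11000110.10110101.00000000.00000000
Network: 198.181.0.0/18


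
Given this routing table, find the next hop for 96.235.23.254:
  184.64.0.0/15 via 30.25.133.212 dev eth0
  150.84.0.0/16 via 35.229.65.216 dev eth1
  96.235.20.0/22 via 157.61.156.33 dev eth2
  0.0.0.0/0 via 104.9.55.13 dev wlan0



Longest prefix match for 96.235.23.254:
  /15 184.64.0.0: no
  /16 150.84.0.0: no
  /22 96.235.20.0: MATCH
  /0 0.0.0.0: MATCH
Selected: next-hop 157.61.156.33 via eth2 (matched /22)


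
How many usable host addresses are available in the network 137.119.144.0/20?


Host bits = 32 - 20 = 12
Total addresses = 2^12 = 4096
Usable = total - 2 (network and broadcast)
Usable hosts: 4094


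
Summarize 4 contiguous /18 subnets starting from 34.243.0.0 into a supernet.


Original prefix: /18
Number of subnets: 4 = 2^2
New prefix = 18 - 2 = 16
Supernet: 34.243.0.0/16


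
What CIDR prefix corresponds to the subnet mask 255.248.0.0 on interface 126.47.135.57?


Binary: 11111111.11111000.00000000.00000000
Count leading 1s
Prefix: /13


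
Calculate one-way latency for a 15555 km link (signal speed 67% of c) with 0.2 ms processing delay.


Speed = 0.67 * 3e5 km/s = 201000 km/s
Propagation delay = 15555 / 201000 = 0.0774 s = 77.3881 ms
Processing delay = 0.2 ms
Total one-way latency = 77.5881 ms


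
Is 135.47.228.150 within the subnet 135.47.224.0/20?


Subnet network: 135.47.224.0
Test IP AND mask: 135.47.224.0
Yes, 135.47.228.150 is in 135.47.224.0/20


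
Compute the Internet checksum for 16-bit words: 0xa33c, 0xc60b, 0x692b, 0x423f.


Sum all words (with carry folding):
+ 0xa33c = 0xa33c
+ 0xc60b = 0x6948
+ 0x692b = 0xd273
+ 0x423f = 0x14b3
One's complement: ~0x14b3
Checksum = 0xeb4c


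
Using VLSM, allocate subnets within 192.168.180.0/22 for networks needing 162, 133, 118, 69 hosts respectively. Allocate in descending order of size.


162 hosts -> /24 (254 usable): 192.168.180.0/24
133 hosts -> /24 (254 usable): 192.168.181.0/24
118 hosts -> /25 (126 usable): 192.168.182.0/25
69 hosts -> /25 (126 usable): 192.168.182.128/25
Allocation: 192.168.180.0/24 (162 hosts, 254 usable); 192.168.181.0/24 (133 hosts, 254 usable); 192.168.182.0/25 (118 hosts, 126 usable); 192.168.182.128/25 (69 hosts, 126 usable)


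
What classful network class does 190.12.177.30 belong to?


First octet: 190
Binary: 10111110
10xxxxxx -> Class B (128-191)
Class B, default mask 255.255.0.0 (/16)


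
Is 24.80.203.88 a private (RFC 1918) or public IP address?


RFC 1918 private ranges:
  10.0.0.0/8 (10.0.0.0 - 10.255.255.255)
  172.16.0.0/12 (172.16.0.0 - 172.31.255.255)
  192.168.0.0/16 (192.168.0.0 - 192.168.255.255)
Public (not in any RFC 1918 range)


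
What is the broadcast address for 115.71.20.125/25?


Network: 115.71.20.0/25
Host bits = 7
Set all host bits to 1:
Broadcast: 115.71.20.127


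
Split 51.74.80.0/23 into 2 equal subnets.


New prefix = 23 + 1 = 24
Each subnet has 256 addresses
  51.74.80.0/24
  51.74.81.0/24
Subnets: 51.74.80.0/24, 51.74.81.0/24


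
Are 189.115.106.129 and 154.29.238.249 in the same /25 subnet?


Mask: 255.255.255.128
189.115.106.129 AND mask = 189.115.106.128
154.29.238.249 AND mask = 154.29.238.128
No, different subnets (189.115.106.128 vs 154.29.238.128)


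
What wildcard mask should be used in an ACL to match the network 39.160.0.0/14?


Subnet mask: 255.252.0.0
Wildcard = 255.255.255.255 - subnet mask
255 - 255 = 0
255 - 252 = 3
255 - 0 = 255
255 - 0 = 255
Wildcard: 0.3.255.255


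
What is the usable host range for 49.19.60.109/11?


Network: 49.0.0.0
Broadcast: 49.31.255.255
First usable = network + 1
Last usable = broadcast - 1
Range: 49.0.0.1 to 49.31.255.254


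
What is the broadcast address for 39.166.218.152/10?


Network: 39.128.0.0/10
Host bits = 22
Set all host bits to 1:
Broadcast: 39.191.255.255


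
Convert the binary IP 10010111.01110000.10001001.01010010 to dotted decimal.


10010111 = 151
01110000 = 112
10001001 = 137
01010010 = 82
IP: 151.112.137.82


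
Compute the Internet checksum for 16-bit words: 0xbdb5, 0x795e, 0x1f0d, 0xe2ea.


Sum all words (with carry folding):
+ 0xbdb5 = 0xbdb5
+ 0x795e = 0x3714
+ 0x1f0d = 0x5621
+ 0xe2ea = 0x390c
One's complement: ~0x390c
Checksum = 0xc6f3


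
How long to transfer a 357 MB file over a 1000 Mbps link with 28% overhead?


Effective throughput = 1000 * (1 - 28/100) = 720 Mbps
File size in Mb = 357 * 8 = 2856 Mb
Time = 2856 / 720
Time = 3.9667 seconds


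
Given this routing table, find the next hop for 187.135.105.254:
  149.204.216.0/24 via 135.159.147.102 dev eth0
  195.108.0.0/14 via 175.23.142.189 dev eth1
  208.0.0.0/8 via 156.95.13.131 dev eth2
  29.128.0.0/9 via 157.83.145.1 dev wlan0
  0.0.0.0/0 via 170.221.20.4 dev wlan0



Longest prefix match for 187.135.105.254:
  /24 149.204.216.0: no
  /14 195.108.0.0: no
  /8 208.0.0.0: no
  /9 29.128.0.0: no
  /0 0.0.0.0: MATCH
Selected: next-hop 170.221.20.4 via wlan0 (matched /0)


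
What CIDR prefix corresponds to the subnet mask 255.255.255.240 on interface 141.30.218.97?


Binary: 11111111.11111111.11111111.11110000
Count leading 1s
Prefix: /28


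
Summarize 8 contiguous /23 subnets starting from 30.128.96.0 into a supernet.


Original prefix: /23
Number of subnets: 8 = 2^3
New prefix = 23 - 3 = 20
Supernet: 30.128.96.0/20


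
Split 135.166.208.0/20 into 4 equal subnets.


New prefix = 20 + 2 = 22
Each subnet has 1024 addresses
  135.166.208.0/22
  135.166.212.0/22
  135.166.216.0/22
  135.166.220.0/22
Subnets: 135.166.208.0/22, 135.166.212.0/22, 135.166.216.0/22, 135.166.220.0/22


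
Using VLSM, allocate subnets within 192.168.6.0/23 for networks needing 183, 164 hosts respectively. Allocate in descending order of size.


183 hosts -> /24 (254 usable): 192.168.6.0/24
164 hosts -> /24 (254 usable): 192.168.7.0/24
Allocation: 192.168.6.0/24 (183 hosts, 254 usable); 192.168.7.0/24 (164 hosts, 254 usable)


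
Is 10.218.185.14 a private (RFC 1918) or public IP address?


RFC 1918 private ranges:
  10.0.0.0/8 (10.0.0.0 - 10.255.255.255)
  172.16.0.0/12 (172.16.0.0 - 172.31.255.255)
  192.168.0.0/16 (192.168.0.0 - 192.168.255.255)
Private (in 10.0.0.0/8)


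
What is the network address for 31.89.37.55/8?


IP:   00011111.01011001.00100101.00110111
Mask: 11111111.00000000.00000000.00000000
AND operation:
Net:  00011111.00000000.00000000.00000000
Network: 31.0.0.0/8


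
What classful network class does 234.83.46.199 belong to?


First octet: 234
Binary: 11101010
1110xxxx -> Class D (224-239)
Class D (multicast), default mask N/A


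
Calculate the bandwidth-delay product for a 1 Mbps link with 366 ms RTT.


BDP = bandwidth * RTT
= 1 Mbps * 366 ms
= 1 * 1e6 * 366 / 1000 bits
= 366000 bits
= 45750 bytes
= 44.6777 KB
BDP = 366000 bits (45750 bytes)


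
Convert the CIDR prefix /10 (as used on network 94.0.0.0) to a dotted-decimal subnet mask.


/10 means 10 network bits, 22 host bits
Binary: 11111111110000000000000000000000
Mask: 255.192.0.0


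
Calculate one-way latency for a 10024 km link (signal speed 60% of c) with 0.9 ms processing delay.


Speed = 0.6 * 3e5 km/s = 180000 km/s
Propagation delay = 10024 / 180000 = 0.0557 s = 55.6889 ms
Processing delay = 0.9 ms
Total one-way latency = 56.5889 ms


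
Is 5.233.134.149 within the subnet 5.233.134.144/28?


Subnet network: 5.233.134.144
Test IP AND mask: 5.233.134.144
Yes, 5.233.134.149 is in 5.233.134.144/28


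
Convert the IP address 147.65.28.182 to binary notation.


147 = 10010011
65 = 01000001
28 = 00011100
182 = 10110110
Binary: 10010011.01000001.00011100.10110110


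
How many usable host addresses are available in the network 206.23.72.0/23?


Host bits = 32 - 23 = 9
Total addresses = 2^9 = 512
Usable = total - 2 (network and broadcast)
Usable hosts: 510


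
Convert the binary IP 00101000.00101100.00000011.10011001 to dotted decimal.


00101000 = 40
00101100 = 44
00000011 = 3
10011001 = 153
IP: 40.44.3.153


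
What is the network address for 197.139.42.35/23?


IP:   11000101.10001011.00101010.00100011
Mask: 11111111.11111111.11111110.00000000
AND operation:
Net:  11000101.10001011.00101010.00000000
Network: 197.139.42.0/23


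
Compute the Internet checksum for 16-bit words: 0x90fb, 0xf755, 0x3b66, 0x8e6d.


Sum all words (with carry folding):
+ 0x90fb = 0x90fb
+ 0xf755 = 0x8851
+ 0x3b66 = 0xc3b7
+ 0x8e6d = 0x5225
One's complement: ~0x5225
Checksum = 0xadda


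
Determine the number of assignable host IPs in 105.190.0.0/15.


Host bits = 32 - 15 = 17
Total addresses = 2^17 = 131072
Usable = total - 2 (network and broadcast)
Usable hosts: 131070


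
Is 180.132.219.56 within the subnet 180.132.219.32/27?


Subnet network: 180.132.219.32
Test IP AND mask: 180.132.219.32
Yes, 180.132.219.56 is in 180.132.219.32/27


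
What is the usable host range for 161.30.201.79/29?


Network: 161.30.201.72
Broadcast: 161.30.201.79
First usable = network + 1
Last usable = broadcast - 1
Range: 161.30.201.73 to 161.30.201.78


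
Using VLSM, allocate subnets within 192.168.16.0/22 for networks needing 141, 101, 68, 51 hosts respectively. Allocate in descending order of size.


141 hosts -> /24 (254 usable): 192.168.16.0/24
101 hosts -> /25 (126 usable): 192.168.17.0/25
68 hosts -> /25 (126 usable): 192.168.17.128/25
51 hosts -> /26 (62 usable): 192.168.18.0/26
Allocation: 192.168.16.0/24 (141 hosts, 254 usable); 192.168.17.0/25 (101 hosts, 126 usable); 192.168.17.128/25 (68 hosts, 126 usable); 192.168.18.0/26 (51 hosts, 62 usable)


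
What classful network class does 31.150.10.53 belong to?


First octet: 31
Binary: 00011111
0xxxxxxx -> Class A (1-126)
Class A, default mask 255.0.0.0 (/8)


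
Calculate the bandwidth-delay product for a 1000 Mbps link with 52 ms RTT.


BDP = bandwidth * RTT
= 1000 Mbps * 52 ms
= 1000 * 1e6 * 52 / 1000 bits
= 52000000 bits
= 6500000 bytes
= 6347.6562 KB
BDP = 52000000 bits (6500000 bytes)


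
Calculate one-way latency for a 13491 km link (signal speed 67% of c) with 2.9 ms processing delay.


Speed = 0.67 * 3e5 km/s = 201000 km/s
Propagation delay = 13491 / 201000 = 0.0671 s = 67.1194 ms
Processing delay = 2.9 ms
Total one-way latency = 70.0194 ms


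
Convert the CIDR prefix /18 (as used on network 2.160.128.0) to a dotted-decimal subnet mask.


/18 means 18 network bits, 14 host bits
Binary: 11111111111111111100000000000000
Mask: 255.255.192.0


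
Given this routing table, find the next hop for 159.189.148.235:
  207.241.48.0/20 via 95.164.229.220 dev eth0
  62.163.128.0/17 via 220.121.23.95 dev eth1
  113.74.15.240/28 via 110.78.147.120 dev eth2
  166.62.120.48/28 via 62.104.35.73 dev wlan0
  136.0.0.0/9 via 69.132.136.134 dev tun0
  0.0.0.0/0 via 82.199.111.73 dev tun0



Longest prefix match for 159.189.148.235:
  /20 207.241.48.0: no
  /17 62.163.128.0: no
  /28 113.74.15.240: no
  /28 166.62.120.48: no
  /9 136.0.0.0: no
  /0 0.0.0.0: MATCH
Selected: next-hop 82.199.111.73 via tun0 (matched /0)


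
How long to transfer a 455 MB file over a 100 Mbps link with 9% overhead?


Effective throughput = 100 * (1 - 9/100) = 91 Mbps
File size in Mb = 455 * 8 = 3640 Mb
Time = 3640 / 91
Time = 40 seconds


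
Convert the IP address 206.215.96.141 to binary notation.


206 = 11001110
215 = 11010111
96 = 01100000
141 = 10001101
Binary: 11001110.11010111.01100000.10001101


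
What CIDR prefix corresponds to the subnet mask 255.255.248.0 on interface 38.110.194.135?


Binary: 11111111.11111111.11111000.00000000
Count leading 1s
Prefix: /21


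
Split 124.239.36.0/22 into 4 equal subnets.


New prefix = 22 + 2 = 24
Each subnet has 256 addresses
  124.239.36.0/24
  124.239.37.0/24
  124.239.38.0/24
  124.239.39.0/24
Subnets: 124.239.36.0/24, 124.239.37.0/24, 124.239.38.0/24, 124.239.39.0/24


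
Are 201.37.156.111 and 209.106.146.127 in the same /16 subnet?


Mask: 255.255.0.0
201.37.156.111 AND mask = 201.37.0.0
209.106.146.127 AND mask = 209.106.0.0
No, different subnets (201.37.0.0 vs 209.106.0.0)


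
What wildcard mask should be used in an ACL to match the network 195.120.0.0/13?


Subnet mask: 255.248.0.0
Wildcard = 255.255.255.255 - subnet mask
255 - 255 = 0
255 - 248 = 7
255 - 0 = 255
255 - 0 = 255
Wildcard: 0.7.255.255


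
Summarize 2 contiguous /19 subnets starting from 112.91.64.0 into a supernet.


Original prefix: /19
Number of subnets: 2 = 2^1
New prefix = 19 - 1 = 18
Supernet: 112.91.64.0/18


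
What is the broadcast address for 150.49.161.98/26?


Network: 150.49.161.64/26
Host bits = 6
Set all host bits to 1:
Broadcast: 150.49.161.127


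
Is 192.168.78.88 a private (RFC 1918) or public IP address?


RFC 1918 private ranges:
  10.0.0.0/8 (10.0.0.0 - 10.255.255.255)
  172.16.0.0/12 (172.16.0.0 - 172.31.255.255)
  192.168.0.0/16 (192.168.0.0 - 192.168.255.255)
Private (in 192.168.0.0/16)


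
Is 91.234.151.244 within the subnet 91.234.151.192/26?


Subnet network: 91.234.151.192
Test IP AND mask: 91.234.151.192
Yes, 91.234.151.244 is in 91.234.151.192/26


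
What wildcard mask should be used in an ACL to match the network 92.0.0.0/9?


Subnet mask: 255.128.0.0
Wildcard = 255.255.255.255 - subnet mask
255 - 255 = 0
255 - 128 = 127
255 - 0 = 255
255 - 0 = 255
Wildcard: 0.127.255.255


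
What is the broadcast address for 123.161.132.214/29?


Network: 123.161.132.208/29
Host bits = 3
Set all host bits to 1:
Broadcast: 123.161.132.215


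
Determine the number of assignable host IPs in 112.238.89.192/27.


Host bits = 32 - 27 = 5
Total addresses = 2^5 = 32
Usable = total - 2 (network and broadcast)
Usable hosts: 30


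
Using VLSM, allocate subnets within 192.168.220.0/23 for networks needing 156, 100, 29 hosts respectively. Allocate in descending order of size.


156 hosts -> /24 (254 usable): 192.168.220.0/24
100 hosts -> /25 (126 usable): 192.168.221.0/25
29 hosts -> /27 (30 usable): 192.168.221.128/27
Allocation: 192.168.220.0/24 (156 hosts, 254 usable); 192.168.221.0/25 (100 hosts, 126 usable); 192.168.221.128/27 (29 hosts, 30 usable)


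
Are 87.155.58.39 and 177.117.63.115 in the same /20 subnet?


Mask: 255.255.240.0
87.155.58.39 AND mask = 87.155.48.0
177.117.63.115 AND mask = 177.117.48.0
No, different subnets (87.155.48.0 vs 177.117.48.0)


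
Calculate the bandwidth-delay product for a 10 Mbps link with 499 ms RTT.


BDP = bandwidth * RTT
= 10 Mbps * 499 ms
= 10 * 1e6 * 499 / 1000 bits
= 4990000 bits
= 623750 bytes
= 609.1309 KB
BDP = 4990000 bits (623750 bytes)


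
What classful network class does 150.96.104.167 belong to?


First octet: 150
Binary: 10010110
10xxxxxx -> Class B (128-191)
Class B, default mask 255.255.0.0 (/16)


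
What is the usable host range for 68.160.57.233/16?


Network: 68.160.0.0
Broadcast: 68.160.255.255
First usable = network + 1
Last usable = broadcast - 1
Range: 68.160.0.1 to 68.160.255.254


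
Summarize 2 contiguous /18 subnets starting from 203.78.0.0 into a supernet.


Original prefix: /18
Number of subnets: 2 = 2^1
New prefix = 18 - 1 = 17
Supernet: 203.78.0.0/17


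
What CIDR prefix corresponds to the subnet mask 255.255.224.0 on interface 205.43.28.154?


Binary: 11111111.11111111.11100000.00000000
Count leading 1s
Prefix: /19


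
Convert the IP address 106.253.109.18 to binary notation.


106 = 01101010
253 = 11111101
109 = 01101101
18 = 00010010
Binary: 01101010.11111101.01101101.00010010


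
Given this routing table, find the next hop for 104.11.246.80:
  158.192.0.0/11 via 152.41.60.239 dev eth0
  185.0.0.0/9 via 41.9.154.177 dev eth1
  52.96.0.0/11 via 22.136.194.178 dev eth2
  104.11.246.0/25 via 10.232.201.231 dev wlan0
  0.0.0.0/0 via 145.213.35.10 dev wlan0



Longest prefix match for 104.11.246.80:
  /11 158.192.0.0: no
  /9 185.0.0.0: no
  /11 52.96.0.0: no
  /25 104.11.246.0: MATCH
  /0 0.0.0.0: MATCH
Selected: next-hop 10.232.201.231 via wlan0 (matched /25)


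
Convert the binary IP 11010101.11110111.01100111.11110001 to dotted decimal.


11010101 = 213
11110111 = 247
01100111 = 103
11110001 = 241
IP: 213.247.103.241


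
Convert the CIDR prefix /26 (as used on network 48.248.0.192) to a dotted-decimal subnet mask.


/26 means 26 network bits, 6 host bits
Binary: 11111111111111111111111111000000
Mask: 255.255.255.192


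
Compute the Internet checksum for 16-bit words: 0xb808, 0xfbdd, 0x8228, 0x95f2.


Sum all words (with carry folding):
+ 0xb808 = 0xb808
+ 0xfbdd = 0xb3e6
+ 0x8228 = 0x360f
+ 0x95f2 = 0xcc01
One's complement: ~0xcc01
Checksum = 0x33fe


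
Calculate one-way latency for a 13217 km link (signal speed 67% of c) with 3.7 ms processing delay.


Speed = 0.67 * 3e5 km/s = 201000 km/s
Propagation delay = 13217 / 201000 = 0.0658 s = 65.7562 ms
Processing delay = 3.7 ms
Total one-way latency = 69.4562 ms


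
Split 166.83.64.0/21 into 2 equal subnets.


New prefix = 21 + 1 = 22
Each subnet has 1024 addresses
  166.83.64.0/22
  166.83.68.0/22
Subnets: 166.83.64.0/22, 166.83.68.0/22


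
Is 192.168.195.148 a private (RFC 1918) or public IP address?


RFC 1918 private ranges:
  10.0.0.0/8 (10.0.0.0 - 10.255.255.255)
  172.16.0.0/12 (172.16.0.0 - 172.31.255.255)
  192.168.0.0/16 (192.168.0.0 - 192.168.255.255)
Private (in 192.168.0.0/16)


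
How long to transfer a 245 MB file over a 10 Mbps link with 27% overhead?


Effective throughput = 10 * (1 - 27/100) = 7.3 Mbps
File size in Mb = 245 * 8 = 1960 Mb
Time = 1960 / 7.3
Time = 268.4932 seconds


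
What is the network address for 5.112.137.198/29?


IP:   00000101.01110000.10001001.11000110
Mask: 11111111.11111111.11111111.11111000
AND operation:
Net:  00000101.01110000.10001001.11000000
Network: 5.112.137.192/29


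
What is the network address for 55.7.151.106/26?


IP:   00110111.00000111.10010111.01101010
Mask: 11111111.11111111.11111111.11000000
AND operation:
Net:  00110111.00000111.10010111.01000000
Network: 55.7.151.64/26


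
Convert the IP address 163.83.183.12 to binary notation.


163 = 10100011
83 = 01010011
183 = 10110111
12 = 00001100
Binary: 10100011.01010011.10110111.00001100


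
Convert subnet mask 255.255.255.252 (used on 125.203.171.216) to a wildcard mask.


Subnet mask: 255.255.255.252
Wildcard = 255.255.255.255 - subnet mask
255 - 255 = 0
255 - 255 = 0
255 - 255 = 0
255 - 252 = 3
Wildcard: 0.0.0.3


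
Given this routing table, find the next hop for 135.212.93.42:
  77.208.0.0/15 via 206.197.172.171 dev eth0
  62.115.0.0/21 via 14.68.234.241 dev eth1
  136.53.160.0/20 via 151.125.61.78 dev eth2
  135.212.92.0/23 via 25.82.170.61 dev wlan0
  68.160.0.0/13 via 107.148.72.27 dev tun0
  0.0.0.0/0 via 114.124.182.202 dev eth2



Longest prefix match for 135.212.93.42:
  /15 77.208.0.0: no
  /21 62.115.0.0: no
  /20 136.53.160.0: no
  /23 135.212.92.0: MATCH
  /13 68.160.0.0: no
  /0 0.0.0.0: MATCH
Selected: next-hop 25.82.170.61 via wlan0 (matched /23)


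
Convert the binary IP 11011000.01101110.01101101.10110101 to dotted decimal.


11011000 = 216
01101110 = 110
01101101 = 109
10110101 = 181
IP: 216.110.109.181


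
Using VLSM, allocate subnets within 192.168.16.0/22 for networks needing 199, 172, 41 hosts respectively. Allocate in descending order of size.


199 hosts -> /24 (254 usable): 192.168.16.0/24
172 hosts -> /24 (254 usable): 192.168.17.0/24
41 hosts -> /26 (62 usable): 192.168.18.0/26
Allocation: 192.168.16.0/24 (199 hosts, 254 usable); 192.168.17.0/24 (172 hosts, 254 usable); 192.168.18.0/26 (41 hosts, 62 usable)


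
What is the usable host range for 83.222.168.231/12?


Network: 83.208.0.0
Broadcast: 83.223.255.255
First usable = network + 1
Last usable = broadcast - 1
Range: 83.208.0.1 to 83.223.255.254


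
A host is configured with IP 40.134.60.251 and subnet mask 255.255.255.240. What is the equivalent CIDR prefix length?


Binary: 11111111.11111111.11111111.11110000
Count leading 1s
Prefix: /28


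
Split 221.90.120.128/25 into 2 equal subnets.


New prefix = 25 + 1 = 26
Each subnet has 64 addresses
  221.90.120.128/26
  221.90.120.192/26
Subnets: 221.90.120.128/26, 221.90.120.192/26


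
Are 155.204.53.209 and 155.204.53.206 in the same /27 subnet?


Mask: 255.255.255.224
155.204.53.209 AND mask = 155.204.53.192
155.204.53.206 AND mask = 155.204.53.192
Yes, same subnet (155.204.53.192)


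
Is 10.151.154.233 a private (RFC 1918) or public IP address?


RFC 1918 private ranges:
  10.0.0.0/8 (10.0.0.0 - 10.255.255.255)
  172.16.0.0/12 (172.16.0.0 - 172.31.255.255)
  192.168.0.0/16 (192.168.0.0 - 192.168.255.255)
Private (in 10.0.0.0/8)


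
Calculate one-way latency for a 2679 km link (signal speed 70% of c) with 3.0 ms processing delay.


Speed = 0.7 * 3e5 km/s = 210000 km/s
Propagation delay = 2679 / 210000 = 0.0128 s = 12.7571 ms
Processing delay = 3.0 ms
Total one-way latency = 15.7571 ms


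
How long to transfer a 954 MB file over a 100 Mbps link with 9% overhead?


Effective throughput = 100 * (1 - 9/100) = 91 Mbps
File size in Mb = 954 * 8 = 7632 Mb
Time = 7632 / 91
Time = 83.8681 seconds


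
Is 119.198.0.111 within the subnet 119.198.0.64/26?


Subnet network: 119.198.0.64
Test IP AND mask: 119.198.0.64
Yes, 119.198.0.111 is in 119.198.0.64/26


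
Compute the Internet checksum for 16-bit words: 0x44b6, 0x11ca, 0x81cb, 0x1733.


Sum all words (with carry folding):
+ 0x44b6 = 0x44b6
+ 0x11ca = 0x5680
+ 0x81cb = 0xd84b
+ 0x1733 = 0xef7e
One's complement: ~0xef7e
Checksum = 0x1081


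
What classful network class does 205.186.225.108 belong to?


First octet: 205
Binary: 11001101
110xxxxx -> Class C (192-223)
Class C, default mask 255.255.255.0 (/24)


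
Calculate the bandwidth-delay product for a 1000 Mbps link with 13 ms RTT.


BDP = bandwidth * RTT
= 1000 Mbps * 13 ms
= 1000 * 1e6 * 13 / 1000 bits
= 13000000 bits
= 1625000 bytes
= 1586.9141 KB
BDP = 13000000 bits (1625000 bytes)


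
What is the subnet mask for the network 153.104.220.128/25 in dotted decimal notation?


/25 means 25 network bits, 7 host bits
Binary: 11111111111111111111111110000000
Mask: 255.255.255.128


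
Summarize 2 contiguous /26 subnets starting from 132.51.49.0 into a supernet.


Original prefix: /26
Number of subnets: 2 = 2^1
New prefix = 26 - 1 = 25
Supernet: 132.51.49.0/25


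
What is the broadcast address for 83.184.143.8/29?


Network: 83.184.143.8/29
Host bits = 3
Set all host bits to 1:
Broadcast: 83.184.143.15


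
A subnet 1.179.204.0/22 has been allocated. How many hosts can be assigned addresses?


Host bits = 32 - 22 = 10
Total addresses = 2^10 = 1024
Usable = total - 2 (network and broadcast)
Usable hosts: 1022


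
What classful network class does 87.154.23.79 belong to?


First octet: 87
Binary: 01010111
0xxxxxxx -> Class A (1-126)
Class A, default mask 255.0.0.0 (/8)


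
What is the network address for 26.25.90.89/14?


IP:   00011010.00011001.01011010.01011001
Mask: 11111111.11111100.00000000.00000000
AND operation:
Net:  00011010.00011000.00000000.00000000
Network: 26.24.0.0/14


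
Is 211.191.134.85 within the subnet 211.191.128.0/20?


Subnet network: 211.191.128.0
Test IP AND mask: 211.191.128.0
Yes, 211.191.134.85 is in 211.191.128.0/20


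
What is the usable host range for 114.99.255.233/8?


Network: 114.0.0.0
Broadcast: 114.255.255.255
First usable = network + 1
Last usable = broadcast - 1
Range: 114.0.0.1 to 114.255.255.254


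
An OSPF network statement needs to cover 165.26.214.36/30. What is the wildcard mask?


Subnet mask: 255.255.255.252
Wildcard = 255.255.255.255 - subnet mask
255 - 255 = 0
255 - 255 = 0
255 - 255 = 0
255 - 252 = 3
Wildcard: 0.0.0.3


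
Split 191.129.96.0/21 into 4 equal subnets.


New prefix = 21 + 2 = 23
Each subnet has 512 addresses
  191.129.96.0/23
  191.129.98.0/23
  191.129.100.0/23
  191.129.102.0/23
Subnets: 191.129.96.0/23, 191.129.98.0/23, 191.129.100.0/23, 191.129.102.0/23


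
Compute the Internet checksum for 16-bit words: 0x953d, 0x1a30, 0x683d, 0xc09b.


Sum all words (with carry folding):
+ 0x953d = 0x953d
+ 0x1a30 = 0xaf6d
+ 0x683d = 0x17ab
+ 0xc09b = 0xd846
One's complement: ~0xd846
Checksum = 0x27b9


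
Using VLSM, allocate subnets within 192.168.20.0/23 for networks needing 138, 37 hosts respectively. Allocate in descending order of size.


138 hosts -> /24 (254 usable): 192.168.20.0/24
37 hosts -> /26 (62 usable): 192.168.21.0/26
Allocation: 192.168.20.0/24 (138 hosts, 254 usable); 192.168.21.0/26 (37 hosts, 62 usable)


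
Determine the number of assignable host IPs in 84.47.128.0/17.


Host bits = 32 - 17 = 15
Total addresses = 2^15 = 32768
Usable = total - 2 (network and broadcast)
Usable hosts: 32766


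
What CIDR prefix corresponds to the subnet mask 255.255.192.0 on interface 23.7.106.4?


Binary: 11111111.11111111.11000000.00000000
Count leading 1s
Prefix: /18


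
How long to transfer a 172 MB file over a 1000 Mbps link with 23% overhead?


Effective throughput = 1000 * (1 - 23/100) = 770 Mbps
File size in Mb = 172 * 8 = 1376 Mb
Time = 1376 / 770
Time = 1.787 seconds


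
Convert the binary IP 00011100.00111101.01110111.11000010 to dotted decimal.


00011100 = 28
00111101 = 61
01110111 = 119
11000010 = 194
IP: 28.61.119.194


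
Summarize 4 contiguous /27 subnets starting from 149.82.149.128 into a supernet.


Original prefix: /27
Number of subnets: 4 = 2^2
New prefix = 27 - 2 = 25
Supernet: 149.82.149.128/25


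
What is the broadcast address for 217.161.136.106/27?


Network: 217.161.136.96/27
Host bits = 5
Set all host bits to 1:
Broadcast: 217.161.136.127


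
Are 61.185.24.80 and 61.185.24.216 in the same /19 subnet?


Mask: 255.255.224.0
61.185.24.80 AND mask = 61.185.0.0
61.185.24.216 AND mask = 61.185.0.0
Yes, same subnet (61.185.0.0)


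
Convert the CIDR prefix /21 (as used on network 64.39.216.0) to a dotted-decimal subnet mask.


/21 means 21 network bits, 11 host bits
Binary: 11111111111111111111100000000000
Mask: 255.255.248.0


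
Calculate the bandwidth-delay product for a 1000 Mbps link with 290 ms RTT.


BDP = bandwidth * RTT
= 1000 Mbps * 290 ms
= 1000 * 1e6 * 290 / 1000 bits
= 290000000 bits
= 36250000 bytes
= 35400.3906 KB
BDP = 290000000 bits (36250000 bytes)


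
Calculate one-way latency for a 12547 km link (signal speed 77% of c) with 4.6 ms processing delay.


Speed = 0.77 * 3e5 km/s = 231000 km/s
Propagation delay = 12547 / 231000 = 0.0543 s = 54.316 ms
Processing delay = 4.6 ms
Total one-way latency = 58.916 ms


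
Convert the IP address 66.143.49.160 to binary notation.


66 = 01000010
143 = 10001111
49 = 00110001
160 = 10100000
Binary: 01000010.10001111.00110001.10100000


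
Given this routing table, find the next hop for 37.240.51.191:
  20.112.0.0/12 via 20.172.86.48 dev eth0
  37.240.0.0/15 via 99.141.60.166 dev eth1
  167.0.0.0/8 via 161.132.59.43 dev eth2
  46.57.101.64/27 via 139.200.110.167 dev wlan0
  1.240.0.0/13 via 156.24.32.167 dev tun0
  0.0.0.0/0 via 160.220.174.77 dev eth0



Longest prefix match for 37.240.51.191:
  /12 20.112.0.0: no
  /15 37.240.0.0: MATCH
  /8 167.0.0.0: no
  /27 46.57.101.64: no
  /13 1.240.0.0: no
  /0 0.0.0.0: MATCH
Selected: next-hop 99.141.60.166 via eth1 (matched /15)


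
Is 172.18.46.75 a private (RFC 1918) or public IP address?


RFC 1918 private ranges:
  10.0.0.0/8 (10.0.0.0 - 10.255.255.255)
  172.16.0.0/12 (172.16.0.0 - 172.31.255.255)
  192.168.0.0/16 (192.168.0.0 - 192.168.255.255)
Private (in 172.16.0.0/12)


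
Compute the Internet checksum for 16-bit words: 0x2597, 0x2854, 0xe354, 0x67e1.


Sum all words (with carry folding):
+ 0x2597 = 0x2597
+ 0x2854 = 0x4deb
+ 0xe354 = 0x3140
+ 0x67e1 = 0x9921
One's complement: ~0x9921
Checksum = 0x66de


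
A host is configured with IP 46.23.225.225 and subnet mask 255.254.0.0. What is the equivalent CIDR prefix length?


Binary: 11111111.11111110.00000000.00000000
Count leading 1s
Prefix: /15


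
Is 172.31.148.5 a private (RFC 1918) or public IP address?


RFC 1918 private ranges:
  10.0.0.0/8 (10.0.0.0 - 10.255.255.255)
  172.16.0.0/12 (172.16.0.0 - 172.31.255.255)
  192.168.0.0/16 (192.168.0.0 - 192.168.255.255)
Private (in 172.16.0.0/12)


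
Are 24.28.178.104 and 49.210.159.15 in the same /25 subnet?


Mask: 255.255.255.128
24.28.178.104 AND mask = 24.28.178.0
49.210.159.15 AND mask = 49.210.159.0
No, different subnets (24.28.178.0 vs 49.210.159.0)


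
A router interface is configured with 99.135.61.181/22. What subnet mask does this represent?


/22 means 22 network bits, 10 host bits
Binary: 11111111111111111111110000000000
Mask: 255.255.252.0


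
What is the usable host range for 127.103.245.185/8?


Network: 127.0.0.0
Broadcast: 127.255.255.255
First usable = network + 1
Last usable = broadcast - 1
Range: 127.0.0.1 to 127.255.255.254


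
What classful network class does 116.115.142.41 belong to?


First octet: 116
Binary: 01110100
0xxxxxxx -> Class A (1-126)
Class A, default mask 255.0.0.0 (/8)


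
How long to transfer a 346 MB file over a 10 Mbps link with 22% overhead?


Effective throughput = 10 * (1 - 22/100) = 7.8 Mbps
File size in Mb = 346 * 8 = 2768 Mb
Time = 2768 / 7.8
Time = 354.8718 seconds


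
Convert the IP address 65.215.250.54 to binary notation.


65 = 01000001
215 = 11010111
250 = 11111010
54 = 00110110
Binary: 01000001.11010111.11111010.00110110


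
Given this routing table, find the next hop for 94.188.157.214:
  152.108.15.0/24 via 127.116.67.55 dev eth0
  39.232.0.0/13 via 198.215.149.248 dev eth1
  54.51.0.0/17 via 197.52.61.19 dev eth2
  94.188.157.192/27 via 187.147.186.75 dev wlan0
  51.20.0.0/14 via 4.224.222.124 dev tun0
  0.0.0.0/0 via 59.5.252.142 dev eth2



Longest prefix match for 94.188.157.214:
  /24 152.108.15.0: no
  /13 39.232.0.0: no
  /17 54.51.0.0: no
  /27 94.188.157.192: MATCH
  /14 51.20.0.0: no
  /0 0.0.0.0: MATCH
Selected: next-hop 187.147.186.75 via wlan0 (matched /27)


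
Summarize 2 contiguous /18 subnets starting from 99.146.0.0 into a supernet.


Original prefix: /18
Number of subnets: 2 = 2^1
New prefix = 18 - 1 = 17
Supernet: 99.146.0.0/17


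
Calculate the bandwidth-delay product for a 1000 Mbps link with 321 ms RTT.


BDP = bandwidth * RTT
= 1000 Mbps * 321 ms
= 1000 * 1e6 * 321 / 1000 bits
= 321000000 bits
= 40125000 bytes
= 39184.5703 KB
BDP = 321000000 bits (40125000 bytes)


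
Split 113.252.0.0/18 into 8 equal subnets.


New prefix = 18 + 3 = 21
Each subnet has 2048 addresses
  113.252.0.0/21
  113.252.8.0/21
  113.252.16.0/21
  113.252.24.0/21
  113.252.32.0/21
  113.252.40.0/21
  113.252.48.0/21
  113.252.56.0/21
Subnets: 113.252.0.0/21, 113.252.8.0/21, 113.252.16.0/21, 113.252.24.0/21, 113.252.32.0/21, 113.252.40.0/21, 113.252.48.0/21, 113.252.56.0/21


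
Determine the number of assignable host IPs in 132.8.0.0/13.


Host bits = 32 - 13 = 19
Total addresses = 2^19 = 524288
Usable = total - 2 (network and broadcast)
Usable hosts: 524286


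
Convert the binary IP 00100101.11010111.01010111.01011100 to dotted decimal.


00100101 = 37
11010111 = 215
01010111 = 87
01011100 = 92
IP: 37.215.87.92


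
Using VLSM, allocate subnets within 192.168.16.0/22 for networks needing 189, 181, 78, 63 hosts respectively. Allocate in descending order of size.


189 hosts -> /24 (254 usable): 192.168.16.0/24
181 hosts -> /24 (254 usable): 192.168.17.0/24
78 hosts -> /25 (126 usable): 192.168.18.0/25
63 hosts -> /25 (126 usable): 192.168.18.128/25
Allocation: 192.168.16.0/24 (189 hosts, 254 usable); 192.168.17.0/24 (181 hosts, 254 usable); 192.168.18.0/25 (78 hosts, 126 usable); 192.168.18.128/25 (63 hosts, 126 usable)


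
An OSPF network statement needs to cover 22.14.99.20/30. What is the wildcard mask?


Subnet mask: 255.255.255.252
Wildcard = 255.255.255.255 - subnet mask
255 - 255 = 0
255 - 255 = 0
255 - 255 = 0
255 - 252 = 3
Wildcard: 0.0.0.3


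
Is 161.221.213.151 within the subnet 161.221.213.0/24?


Subnet network: 161.221.213.0
Test IP AND mask: 161.221.213.0
Yes, 161.221.213.151 is in 161.221.213.0/24


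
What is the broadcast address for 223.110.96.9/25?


Network: 223.110.96.0/25
Host bits = 7
Set all host bits to 1:
Broadcast: 223.110.96.127


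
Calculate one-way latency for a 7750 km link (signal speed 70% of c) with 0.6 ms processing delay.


Speed = 0.7 * 3e5 km/s = 210000 km/s
Propagation delay = 7750 / 210000 = 0.0369 s = 36.9048 ms
Processing delay = 0.6 ms
Total one-way latency = 37.5048 ms


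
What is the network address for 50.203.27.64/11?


IP:   00110010.11001011.00011011.01000000
Mask: 11111111.11100000.00000000.00000000
AND operation:
Net:  00110010.11000000.00000000.00000000
Network: 50.192.0.0/11


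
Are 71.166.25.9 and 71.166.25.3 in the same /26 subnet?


Mask: 255.255.255.192
71.166.25.9 AND mask = 71.166.25.0
71.166.25.3 AND mask = 71.166.25.0
Yes, same subnet (71.166.25.0)


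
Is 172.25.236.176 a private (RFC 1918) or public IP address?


RFC 1918 private ranges:
  10.0.0.0/8 (10.0.0.0 - 10.255.255.255)
  172.16.0.0/12 (172.16.0.0 - 172.31.255.255)
  192.168.0.0/16 (192.168.0.0 - 192.168.255.255)
Private (in 172.16.0.0/12)


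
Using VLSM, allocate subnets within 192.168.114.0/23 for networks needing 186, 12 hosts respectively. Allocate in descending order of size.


186 hosts -> /24 (254 usable): 192.168.114.0/24
12 hosts -> /28 (14 usable): 192.168.115.0/28
Allocation: 192.168.114.0/24 (186 hosts, 254 usable); 192.168.115.0/28 (12 hosts, 14 usable)


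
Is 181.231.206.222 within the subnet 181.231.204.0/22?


Subnet network: 181.231.204.0
Test IP AND mask: 181.231.204.0
Yes, 181.231.206.222 is in 181.231.204.0/22


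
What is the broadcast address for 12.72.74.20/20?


Network: 12.72.64.0/20
Host bits = 12
Set all host bits to 1:
Broadcast: 12.72.79.255


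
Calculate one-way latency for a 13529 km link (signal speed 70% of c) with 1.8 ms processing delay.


Speed = 0.7 * 3e5 km/s = 210000 km/s
Propagation delay = 13529 / 210000 = 0.0644 s = 64.4238 ms
Processing delay = 1.8 ms
Total one-way latency = 66.2238 ms


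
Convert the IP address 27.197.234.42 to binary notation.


27 = 00011011
197 = 11000101
234 = 11101010
42 = 00101010
Binary: 00011011.11000101.11101010.00101010


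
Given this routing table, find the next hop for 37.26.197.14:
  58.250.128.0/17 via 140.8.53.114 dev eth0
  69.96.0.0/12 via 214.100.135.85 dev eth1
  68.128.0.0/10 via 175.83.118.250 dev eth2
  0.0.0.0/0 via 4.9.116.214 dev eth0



Longest prefix match for 37.26.197.14:
  /17 58.250.128.0: no
  /12 69.96.0.0: no
  /10 68.128.0.0: no
  /0 0.0.0.0: MATCH
Selected: next-hop 4.9.116.214 via eth0 (matched /0)


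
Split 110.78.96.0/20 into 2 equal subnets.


New prefix = 20 + 1 = 21
Each subnet has 2048 addresses
  110.78.96.0/21
  110.78.104.0/21
Subnets: 110.78.96.0/21, 110.78.104.0/21


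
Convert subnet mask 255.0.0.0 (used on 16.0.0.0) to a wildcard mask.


Subnet mask: 255.0.0.0
Wildcard = 255.255.255.255 - subnet mask
255 - 255 = 0
255 - 0 = 255
255 - 0 = 255
255 - 0 = 255
Wildcard: 0.255.255.255


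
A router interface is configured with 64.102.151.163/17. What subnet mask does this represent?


/17 means 17 network bits, 15 host bits
Binary: 11111111111111111000000000000000
Mask: 255.255.128.0


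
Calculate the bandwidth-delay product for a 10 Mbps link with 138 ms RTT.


BDP = bandwidth * RTT
= 10 Mbps * 138 ms
= 10 * 1e6 * 138 / 1000 bits
= 1380000 bits
= 172500 bytes
= 168.457 KB
BDP = 1380000 bits (172500 bytes)


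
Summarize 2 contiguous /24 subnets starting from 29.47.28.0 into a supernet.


Original prefix: /24
Number of subnets: 2 = 2^1
New prefix = 24 - 1 = 23
Supernet: 29.47.28.0/23


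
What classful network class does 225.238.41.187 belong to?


First octet: 225
Binary: 11100001
1110xxxx -> Class D (224-239)
Class D (multicast), default mask N/A


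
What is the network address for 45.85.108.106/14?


IP:   00101101.01010101.01101100.01101010
Mask: 11111111.11111100.00000000.00000000
AND operation:
Net:  00101101.01010100.00000000.00000000
Network: 45.84.0.0/14


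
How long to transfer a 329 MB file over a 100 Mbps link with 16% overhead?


Effective throughput = 100 * (1 - 16/100) = 84 Mbps
File size in Mb = 329 * 8 = 2632 Mb
Time = 2632 / 84
Time = 31.3333 seconds


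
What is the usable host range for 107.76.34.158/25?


Network: 107.76.34.128
Broadcast: 107.76.34.255
First usable = network + 1
Last usable = broadcast - 1
Range: 107.76.34.129 to 107.76.34.254


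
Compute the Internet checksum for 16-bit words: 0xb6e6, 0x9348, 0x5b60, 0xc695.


Sum all words (with carry folding):
+ 0xb6e6 = 0xb6e6
+ 0x9348 = 0x4a2f
+ 0x5b60 = 0xa58f
+ 0xc695 = 0x6c25
One's complement: ~0x6c25
Checksum = 0x93da


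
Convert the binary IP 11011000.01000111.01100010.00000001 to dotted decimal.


11011000 = 216
01000111 = 71
01100010 = 98
00000001 = 1
IP: 216.71.98.1


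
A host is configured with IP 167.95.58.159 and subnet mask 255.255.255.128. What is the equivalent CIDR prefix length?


Binary: 11111111.11111111.11111111.10000000
Count leading 1s
Prefix: /25


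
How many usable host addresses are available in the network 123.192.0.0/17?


Host bits = 32 - 17 = 15
Total addresses = 2^15 = 32768
Usable = total - 2 (network and broadcast)
Usable hosts: 32766


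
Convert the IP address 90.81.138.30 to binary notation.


90 = 01011010
81 = 01010001
138 = 10001010
30 = 00011110
Binary: 01011010.01010001.10001010.00011110


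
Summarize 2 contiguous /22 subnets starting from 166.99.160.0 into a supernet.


Original prefix: /22
Number of subnets: 2 = 2^1
New prefix = 22 - 1 = 21
Supernet: 166.99.160.0/21


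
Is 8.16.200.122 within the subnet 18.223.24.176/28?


Subnet network: 18.223.24.176
Test IP AND mask: 8.16.200.112
No, 8.16.200.122 is not in 18.223.24.176/28
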